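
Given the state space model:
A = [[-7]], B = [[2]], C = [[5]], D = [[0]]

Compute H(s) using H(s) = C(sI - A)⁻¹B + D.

(sI - A)⁻¹ = 1/(s + 7). H(s) = 5 × 2/(s + 7) + 0 = 10/(s + 7).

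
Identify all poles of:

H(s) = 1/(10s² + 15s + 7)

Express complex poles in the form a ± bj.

Discriminant = 15² - 4×10×7 = 225 - 280 = -55 < 0, so the poles are a complex conjugate pair s = (-15 ± j√55)/(2×10). Real part = -15/(2×10) = -15/20 = -0.75; imaginary part = ±√55/(2×10) ≈ 0.3708. Poles: s = -0.75 ± 0.3708j.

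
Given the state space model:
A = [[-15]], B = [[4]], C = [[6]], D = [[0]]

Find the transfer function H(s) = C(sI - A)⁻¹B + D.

(sI - A)⁻¹ = 1/(s + 15). H(s) = 6 × 4/(s + 15) + 0 = 24/(s + 15).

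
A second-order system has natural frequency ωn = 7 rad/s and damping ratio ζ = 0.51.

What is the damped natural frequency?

ωd = ωn√(1 - ζ²) = 7√(1 - 0.51²) = 6.02 rad/s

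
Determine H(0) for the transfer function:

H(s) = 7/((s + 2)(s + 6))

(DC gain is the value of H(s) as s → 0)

DC gain = H(0) = 7/(2 × 6) = 7/12 = 0.5833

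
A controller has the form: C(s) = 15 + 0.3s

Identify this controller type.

This is a Proportional-Derivative (PD) controller.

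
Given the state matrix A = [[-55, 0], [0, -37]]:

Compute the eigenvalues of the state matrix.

For diagonal matrix, eigenvalues are diagonal entries: λ₁ = -55, λ₂ = -37.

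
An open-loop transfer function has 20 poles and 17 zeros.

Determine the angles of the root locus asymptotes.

n - m = 20 - 17 = 3. Angles: θk = (2k + 1)·180°/3 = 60°, 180°, 300°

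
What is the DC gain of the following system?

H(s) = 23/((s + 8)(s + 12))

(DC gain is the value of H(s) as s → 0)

DC gain = H(0) = 23/(8 × 12) = 23/96 = 0.2396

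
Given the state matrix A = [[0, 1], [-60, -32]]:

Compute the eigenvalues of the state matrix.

det(A - λI) = λ² - (-32)λ + 60 = (λ - (-2))(λ - (-30)). Eigenvalues: -2, -30.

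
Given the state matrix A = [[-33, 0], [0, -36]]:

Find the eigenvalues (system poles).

For diagonal matrix, eigenvalues are diagonal entries: λ₁ = -33, λ₂ = -36.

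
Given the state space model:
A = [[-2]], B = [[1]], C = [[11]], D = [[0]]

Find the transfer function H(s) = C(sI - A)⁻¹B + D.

(sI - A)⁻¹ = 1/(s + 2). H(s) = 11 × 1/(s + 2) + 0 = 11/(s + 2).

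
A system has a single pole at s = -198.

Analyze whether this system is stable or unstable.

Pole at s = -198 is in the left half-plane. Stable.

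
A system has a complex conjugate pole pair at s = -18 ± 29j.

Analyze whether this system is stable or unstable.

Real part of poles is -18 (< 0, left half-plane). Stable.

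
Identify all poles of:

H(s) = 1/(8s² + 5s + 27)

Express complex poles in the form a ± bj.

Discriminant = 5² - 4×8×27 = 25 - 864 = -839 < 0, so the poles are a complex conjugate pair s = (-5 ± j√839)/(2×8). Real part = -5/(2×8) = -5/16 = -0.3125; imaginary part = ±√839/(2×8) ≈ 1.8103. Poles: s = -0.3125 ± 1.8103j.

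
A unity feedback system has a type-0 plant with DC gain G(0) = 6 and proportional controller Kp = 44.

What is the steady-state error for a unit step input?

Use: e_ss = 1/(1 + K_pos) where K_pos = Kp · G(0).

K_pos = Kp · G(0) = 44 × 6 = 264. e_ss = 1/(1 + 264) = 0.0038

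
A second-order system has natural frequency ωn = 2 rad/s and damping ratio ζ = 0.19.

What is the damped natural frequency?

ωd = ωn√(1 - ζ²) = 2√(1 - 0.19²) = 1.96 rad/s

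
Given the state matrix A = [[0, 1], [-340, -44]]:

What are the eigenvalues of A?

det(A - λI) = λ² - (-44)λ + 340 = (λ - (-10))(λ - (-34)). Eigenvalues: -10, -34.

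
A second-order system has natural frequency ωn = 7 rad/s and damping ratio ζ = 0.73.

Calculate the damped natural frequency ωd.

ωd = ωn√(1 - ζ²) = 7√(1 - 0.73²) = 4.78 rad/s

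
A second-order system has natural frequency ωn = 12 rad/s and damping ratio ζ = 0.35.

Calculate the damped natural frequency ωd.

ωd = ωn√(1 - ζ²) = 12√(1 - 0.35²) = 11.24 rad/s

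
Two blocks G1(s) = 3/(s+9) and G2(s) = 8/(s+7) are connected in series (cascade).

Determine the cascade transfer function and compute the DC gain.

Series: multiply transfer functions. G_eq = 3/(s+9) × 8/(s+7) = 24/((s+9)(s+7)). DC gain = 24/(9×7) = 0.3810.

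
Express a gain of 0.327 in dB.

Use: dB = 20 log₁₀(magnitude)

dB = 20 log₁₀(0.327) = -9.7 dB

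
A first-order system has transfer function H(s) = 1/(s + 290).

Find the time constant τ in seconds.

For H(s) = 1/(s + 1/τ), the pole is at -1/τ = -290, so τ = 1/290 = 0.0034 s.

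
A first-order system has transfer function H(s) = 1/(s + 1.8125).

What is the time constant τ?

For H(s) = 1/(s + 1/τ), the pole is at -1/τ = -1.8125, so τ = 1/1.8125 = 0.5517 s.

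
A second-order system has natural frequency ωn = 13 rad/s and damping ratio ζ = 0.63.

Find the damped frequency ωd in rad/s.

ωd = ωn√(1 - ζ²) = 13√(1 - 0.63²) = 10.1 rad/s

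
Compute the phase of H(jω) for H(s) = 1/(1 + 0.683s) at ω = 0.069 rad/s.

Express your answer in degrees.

Phase = -arctan(ωτ) = -arctan(0.069 × 0.683) = -2.7°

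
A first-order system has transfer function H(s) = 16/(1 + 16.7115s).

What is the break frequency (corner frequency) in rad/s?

Corner frequency = 1/τ = 1/16.7115 = 0.06 rad/s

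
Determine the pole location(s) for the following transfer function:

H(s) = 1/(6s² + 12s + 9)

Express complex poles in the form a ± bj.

Discriminant = 12² - 4×6×9 = 144 - 216 = -72 < 0, so the poles are a complex conjugate pair s = (-12 ± j√72)/(2×6). Real part = -12/(2×6) = -12/12 = -1; imaginary part = ±√72/(2×6) ≈ 0.7071. Poles: s = -1 ± 0.7071j.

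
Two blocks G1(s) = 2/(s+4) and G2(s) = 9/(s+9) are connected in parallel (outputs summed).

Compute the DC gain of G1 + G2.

Parallel: G_eq = G1 + G2. DC gain = G1(0) + G2(0) = 2/4 + 9/9 = 0.5 + 1 = 1.5.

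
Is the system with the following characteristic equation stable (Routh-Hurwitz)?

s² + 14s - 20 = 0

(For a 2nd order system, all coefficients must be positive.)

Coefficients: 1, 14, -20. c=-20 not positive, so system is unstable.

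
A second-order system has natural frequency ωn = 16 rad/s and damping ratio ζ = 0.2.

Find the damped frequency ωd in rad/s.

ωd = ωn√(1 - ζ²) = 16√(1 - 0.2²) = 15.68 rad/s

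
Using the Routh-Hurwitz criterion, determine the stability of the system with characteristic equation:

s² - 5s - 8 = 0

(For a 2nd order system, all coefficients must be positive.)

Coefficients: 1, -5, -8. b=-5, c=-8 not positive, so system is unstable.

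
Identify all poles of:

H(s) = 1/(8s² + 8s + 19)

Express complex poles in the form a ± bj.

Discriminant = 8² - 4×8×19 = 64 - 608 = -544 < 0, so the poles are a complex conjugate pair s = (-8 ± j√544)/(2×8). Real part = -8/(2×8) = -8/16 = -0.5; imaginary part = ±√544/(2×8) ≈ 1.4577. Poles: s = -0.5 ± 1.4577j.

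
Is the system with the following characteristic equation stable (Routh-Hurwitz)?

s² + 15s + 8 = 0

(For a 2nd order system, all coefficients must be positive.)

Coefficients: 1, 15, 8. All positive, so system is stable.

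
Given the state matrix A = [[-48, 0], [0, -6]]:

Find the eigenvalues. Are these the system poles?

For diagonal matrix, eigenvalues are diagonal entries: λ₁ = -48, λ₂ = -6. Eigenvalues of A = system poles.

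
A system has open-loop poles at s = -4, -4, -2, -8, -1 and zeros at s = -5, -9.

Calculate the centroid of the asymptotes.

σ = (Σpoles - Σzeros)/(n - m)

σ = (Σpoles - Σzeros)/(n - m) = (-19 - (-14))/(5 - 2) = -5/3 = -1.67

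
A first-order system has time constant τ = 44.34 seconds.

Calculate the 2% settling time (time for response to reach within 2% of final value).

For first-order system, 2% settling time ≈ 4τ = 4 × 44.34 = 177.36 s.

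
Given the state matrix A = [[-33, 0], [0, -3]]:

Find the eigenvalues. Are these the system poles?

For diagonal matrix, eigenvalues are diagonal entries: λ₁ = -33, λ₂ = -3. Eigenvalues of A = system poles.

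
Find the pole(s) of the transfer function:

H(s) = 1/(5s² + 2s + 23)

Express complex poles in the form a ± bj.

Discriminant = 2² - 4×5×23 = 4 - 460 = -456 < 0, so the poles are a complex conjugate pair s = (-2 ± j√456)/(2×5). Real part = -2/(2×5) = -2/10 = -0.2; imaginary part = ±√456/(2×5) ≈ 2.1354. Poles: s = -0.2 ± 2.1354j.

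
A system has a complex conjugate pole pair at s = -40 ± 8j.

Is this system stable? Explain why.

Real part of poles is -40 (< 0, left half-plane). Stable.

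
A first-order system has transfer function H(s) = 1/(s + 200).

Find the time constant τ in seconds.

For H(s) = 1/(s + 1/τ), the pole is at -1/τ = -200, so τ = 1/200 = 0.005 s.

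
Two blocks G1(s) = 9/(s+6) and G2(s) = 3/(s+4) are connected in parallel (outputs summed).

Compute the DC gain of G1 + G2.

Parallel: G_eq = G1 + G2. DC gain = G1(0) + G2(0) = 9/6 + 3/4 = 1.5 + 0.75 = 2.25.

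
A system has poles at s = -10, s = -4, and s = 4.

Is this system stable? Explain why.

Pole(s) at s = 4 are not in the left half-plane. System is unstable.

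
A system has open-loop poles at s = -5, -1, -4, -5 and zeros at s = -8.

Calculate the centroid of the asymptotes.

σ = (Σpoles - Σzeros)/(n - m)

σ = (Σpoles - Σzeros)/(n - m) = (-15 - (-8))/(4 - 1) = -7/3 = -2.33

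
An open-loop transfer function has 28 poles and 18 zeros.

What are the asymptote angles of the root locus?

n - m = 28 - 18 = 10. Angles: θk = (2k + 1)·180°/10 = 18°, 54°, 90°, 126°, 162°, 198°, 234°, 270°, 306°, 342°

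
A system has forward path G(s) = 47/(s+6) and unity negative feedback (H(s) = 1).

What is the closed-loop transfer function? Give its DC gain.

T(s) = G/(1+GH) = [47/(s+6)] / [1 + 47/(s+6)] = 47/(s+6+47) = 47/(s+53). DC gain = 47/53 = 0.8868.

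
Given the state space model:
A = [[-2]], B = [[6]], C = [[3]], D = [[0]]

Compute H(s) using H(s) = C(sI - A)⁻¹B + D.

(sI - A)⁻¹ = 1/(s + 2). H(s) = 3 × 6/(s + 2) + 0 = 18/(s + 2).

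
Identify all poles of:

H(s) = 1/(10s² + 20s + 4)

Discriminant = 20² - 4×10×4 = 400 - 160 = 240 > 0, so two distinct real poles. Using quadratic formula: s = (-20 ± √240)/(2×10) = (-20 ± √240)/20, with √240 ≈ 15.4919. s₁ ≈ -0.2254, s₂ ≈ -1.7746. Poles: s₁ = -0.2254, s₂ = -1.7746.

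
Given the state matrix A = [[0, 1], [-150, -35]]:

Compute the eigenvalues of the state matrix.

det(A - λI) = λ² - (-35)λ + 150 = (λ - (-30))(λ - (-5)). Eigenvalues: -30, -5.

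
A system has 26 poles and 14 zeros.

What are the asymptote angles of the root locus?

n - m = 26 - 14 = 12. Angles: θk = (2k + 1)·180°/12 = 15°, 45°, 75°, 105°, 135°, 165°, 195°, 225°, 255°, 285°, 315°, 345°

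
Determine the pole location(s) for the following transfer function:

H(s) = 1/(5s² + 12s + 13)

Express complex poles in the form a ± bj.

Discriminant = 12² - 4×5×13 = 144 - 260 = -116 < 0, so the poles are a complex conjugate pair s = (-12 ± j√116)/(2×5). Real part = -12/(2×5) = -12/10 = -1.2; imaginary part = ±√116/(2×5) ≈ 1.0770. Poles: s = -1.2 ± 1.0770j.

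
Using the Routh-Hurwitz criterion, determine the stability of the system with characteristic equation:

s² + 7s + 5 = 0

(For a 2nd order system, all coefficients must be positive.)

Coefficients: 1, 7, 5. All positive, so system is stable.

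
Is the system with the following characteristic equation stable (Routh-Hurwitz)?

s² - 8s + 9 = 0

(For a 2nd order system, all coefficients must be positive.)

Coefficients: 1, -8, 9. b=-8 not positive, so system is unstable.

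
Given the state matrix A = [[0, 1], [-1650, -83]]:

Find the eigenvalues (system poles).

det(A - λI) = λ² - (-83)λ + 1650 = (λ - (-33))(λ - (-50)). Eigenvalues: -33, -50.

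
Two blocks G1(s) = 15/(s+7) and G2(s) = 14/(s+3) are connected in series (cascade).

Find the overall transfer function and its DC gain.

Series: multiply transfer functions. G_eq = 15/(s+7) × 14/(s+3) = 210/((s+7)(s+3)). DC gain = 210/(7×3) = 10.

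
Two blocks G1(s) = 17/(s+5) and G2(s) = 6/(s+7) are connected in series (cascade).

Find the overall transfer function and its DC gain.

Series: multiply transfer functions. G_eq = 17/(s+5) × 6/(s+7) = 102/((s+5)(s+7)). DC gain = 102/(5×7) = 2.9143.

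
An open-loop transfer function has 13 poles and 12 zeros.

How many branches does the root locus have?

Root locus has n branches where n = number of poles = 13.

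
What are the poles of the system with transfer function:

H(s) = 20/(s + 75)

Pole is where denominator = 0: s + 75 = 0, so s = -75.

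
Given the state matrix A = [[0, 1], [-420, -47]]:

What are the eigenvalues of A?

det(A - λI) = λ² - (-47)λ + 420 = (λ - (-12))(λ - (-35)). Eigenvalues: -12, -35.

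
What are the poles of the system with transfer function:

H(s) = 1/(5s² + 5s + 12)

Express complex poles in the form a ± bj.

Discriminant = 5² - 4×5×12 = 25 - 240 = -215 < 0, so the poles are a complex conjugate pair s = (-5 ± j√215)/(2×5). Real part = -5/(2×5) = -5/10 = -0.5; imaginary part = ±√215/(2×5) ≈ 1.4663. Poles: s = -0.5 ± 1.4663j.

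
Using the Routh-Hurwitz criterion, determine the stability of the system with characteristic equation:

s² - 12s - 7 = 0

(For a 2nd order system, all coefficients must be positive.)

Coefficients: 1, -12, -7. b=-12, c=-7 not positive, so system is unstable.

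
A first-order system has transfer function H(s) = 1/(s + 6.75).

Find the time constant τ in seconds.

For H(s) = 1/(s + 1/τ), the pole is at -1/τ = -6.75, so τ = 1/6.75 = 0.1481 s.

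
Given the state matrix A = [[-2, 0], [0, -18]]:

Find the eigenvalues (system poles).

For diagonal matrix, eigenvalues are diagonal entries: λ₁ = -2, λ₂ = -18.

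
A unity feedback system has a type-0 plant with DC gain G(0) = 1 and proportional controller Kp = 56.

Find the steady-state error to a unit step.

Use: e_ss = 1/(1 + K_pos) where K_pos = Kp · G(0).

K_pos = Kp · G(0) = 56 × 1 = 56. e_ss = 1/(1 + 56) = 0.0175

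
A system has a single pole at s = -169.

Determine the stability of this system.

Pole at s = -169 is in the left half-plane. Stable.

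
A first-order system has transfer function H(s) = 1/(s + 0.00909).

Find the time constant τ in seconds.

For H(s) = 1/(s + 1/τ), the pole is at -1/τ = -0.00909, so τ = 1/0.00909 = 110 s.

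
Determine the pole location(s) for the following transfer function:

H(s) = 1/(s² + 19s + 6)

Discriminant = 19² - 4×1×6 = 361 - 24 = 337 > 0, so two distinct real poles. Using quadratic formula: s = (-19 ± √337)/(2×1) = (-19 ± √337)/2, with √337 ≈ 18.3576. s₁ ≈ -0.3212, s₂ ≈ -18.6788. Poles: s₁ = -0.3212, s₂ = -18.6788.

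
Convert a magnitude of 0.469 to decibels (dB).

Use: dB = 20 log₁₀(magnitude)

dB = 20 log₁₀(0.469) = -6.6 dB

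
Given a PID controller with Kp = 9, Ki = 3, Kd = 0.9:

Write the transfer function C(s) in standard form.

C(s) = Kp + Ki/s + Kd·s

Substituting values: C(s) = 9 + 3/s + 0.9s = (0.9s² + 9s + 3)/s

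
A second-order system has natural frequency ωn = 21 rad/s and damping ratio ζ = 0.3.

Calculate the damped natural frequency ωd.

ωd = ωn√(1 - ζ²) = 21√(1 - 0.3²) = 20.03 rad/s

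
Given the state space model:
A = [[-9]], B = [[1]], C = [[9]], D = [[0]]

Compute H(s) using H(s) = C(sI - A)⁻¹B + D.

(sI - A)⁻¹ = 1/(s + 9). H(s) = 9 × 1/(s + 9) + 0 = 9/(s + 9).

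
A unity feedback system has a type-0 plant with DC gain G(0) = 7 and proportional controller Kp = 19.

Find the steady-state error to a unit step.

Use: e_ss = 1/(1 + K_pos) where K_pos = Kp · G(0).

K_pos = Kp · G(0) = 19 × 7 = 133. e_ss = 1/(1 + 133) = 0.0075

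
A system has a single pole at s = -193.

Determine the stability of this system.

Pole at s = -193 is in the left half-plane. Stable.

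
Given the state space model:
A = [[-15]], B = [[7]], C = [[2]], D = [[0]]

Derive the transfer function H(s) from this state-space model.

(sI - A)⁻¹ = 1/(s + 15). H(s) = 2 × 7/(s + 15) + 0 = 14/(s + 15).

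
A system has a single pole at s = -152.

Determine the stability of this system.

Pole at s = -152 is in the left half-plane. Stable.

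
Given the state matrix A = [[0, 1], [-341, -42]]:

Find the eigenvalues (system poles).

det(A - λI) = λ² - (-42)λ + 341 = (λ - (-31))(λ - (-11)). Eigenvalues: -31, -11.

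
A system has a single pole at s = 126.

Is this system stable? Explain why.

Pole at s = 126 is in the right half-plane. Unstable.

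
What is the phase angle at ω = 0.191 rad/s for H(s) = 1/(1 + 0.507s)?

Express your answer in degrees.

Phase = -arctan(ωτ) = -arctan(0.191 × 0.507) = -5.5°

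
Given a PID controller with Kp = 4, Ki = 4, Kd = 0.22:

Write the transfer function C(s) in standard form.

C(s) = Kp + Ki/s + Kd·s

Substituting values: C(s) = 4 + 4/s + 0.22s = (0.22s² + 4s + 4)/s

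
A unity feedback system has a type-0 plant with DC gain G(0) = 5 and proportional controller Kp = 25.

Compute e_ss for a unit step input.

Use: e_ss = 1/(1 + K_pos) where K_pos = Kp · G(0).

K_pos = Kp · G(0) = 25 × 5 = 125. e_ss = 1/(1 + 125) = 0.0079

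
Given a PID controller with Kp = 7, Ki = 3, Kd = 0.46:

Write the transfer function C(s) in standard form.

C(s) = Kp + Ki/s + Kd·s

Substituting values: C(s) = 7 + 3/s + 0.46s = (0.46s² + 7s + 3)/s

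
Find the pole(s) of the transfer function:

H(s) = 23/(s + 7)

Pole is where denominator = 0: s + 7 = 0, so s = -7.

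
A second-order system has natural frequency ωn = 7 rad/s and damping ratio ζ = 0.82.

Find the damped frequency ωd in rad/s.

ωd = ωn√(1 - ζ²) = 7√(1 - 0.82²) = 4.01 rad/s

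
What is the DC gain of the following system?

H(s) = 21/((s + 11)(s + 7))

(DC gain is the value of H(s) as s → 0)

DC gain = H(0) = 21/(11 × 7) = 21/77 = 0.2727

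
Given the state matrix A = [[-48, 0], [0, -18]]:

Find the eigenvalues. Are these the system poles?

For diagonal matrix, eigenvalues are diagonal entries: λ₁ = -48, λ₂ = -18. Eigenvalues of A = system poles.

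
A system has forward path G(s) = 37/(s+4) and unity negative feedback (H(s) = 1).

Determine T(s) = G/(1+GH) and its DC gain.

T(s) = G/(1+GH) = [37/(s+4)] / [1 + 37/(s+4)] = 37/(s+4+37) = 37/(s+41). DC gain = 37/41 = 0.9024.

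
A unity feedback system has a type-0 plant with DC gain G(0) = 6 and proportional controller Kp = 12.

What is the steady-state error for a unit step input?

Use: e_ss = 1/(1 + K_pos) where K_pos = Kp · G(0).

K_pos = Kp · G(0) = 12 × 6 = 72. e_ss = 1/(1 + 72) = 0.0137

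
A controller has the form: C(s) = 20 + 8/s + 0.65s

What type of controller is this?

This is a Proportional-Integral-Derivative (PID) controller.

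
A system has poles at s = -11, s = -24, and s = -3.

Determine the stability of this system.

All poles are in the left half-plane. System is stable.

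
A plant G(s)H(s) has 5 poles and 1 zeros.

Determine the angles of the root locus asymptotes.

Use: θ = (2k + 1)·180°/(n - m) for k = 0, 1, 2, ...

n - m = 5 - 1 = 4. Angles: θk = (2k + 1)·180°/4 = 45°, 135°, 225°, 315°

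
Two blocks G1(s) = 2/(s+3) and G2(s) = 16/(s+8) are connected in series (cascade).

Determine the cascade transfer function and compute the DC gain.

Series: multiply transfer functions. G_eq = 2/(s+3) × 16/(s+8) = 32/((s+3)(s+8)). DC gain = 32/(3×8) = 1.3333.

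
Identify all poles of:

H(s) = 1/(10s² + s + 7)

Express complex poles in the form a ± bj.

Discriminant = 1² - 4×10×7 = 1 - 280 = -279 < 0, so the poles are a complex conjugate pair s = (-1 ± j√279)/(2×10). Real part = -1/(2×10) = -1/20 = -0.05; imaginary part = ±√279/(2×10) ≈ 0.8352. Poles: s = -0.05 ± 0.8352j.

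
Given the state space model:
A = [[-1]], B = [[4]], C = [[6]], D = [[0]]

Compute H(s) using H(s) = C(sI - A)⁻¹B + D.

(sI - A)⁻¹ = 1/(s + 1). H(s) = 6 × 4/(s + 1) + 0 = 24/(s + 1).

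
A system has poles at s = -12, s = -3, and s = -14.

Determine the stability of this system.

All poles are in the left half-plane. System is stable.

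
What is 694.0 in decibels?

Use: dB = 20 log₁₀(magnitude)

dB = 20 log₁₀(694.0) = 56.8 dB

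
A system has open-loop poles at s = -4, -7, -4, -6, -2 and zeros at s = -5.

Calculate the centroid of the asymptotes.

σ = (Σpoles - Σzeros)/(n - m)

σ = (Σpoles - Σzeros)/(n - m) = (-23 - (-5))/(5 - 1) = -18/4 = -4.5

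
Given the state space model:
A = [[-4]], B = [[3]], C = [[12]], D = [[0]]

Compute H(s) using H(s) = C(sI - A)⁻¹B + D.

(sI - A)⁻¹ = 1/(s + 4). H(s) = 12 × 3/(s + 4) + 0 = 36/(s + 4).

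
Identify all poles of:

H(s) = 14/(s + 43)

Pole is where denominator = 0: s + 43 = 0, so s = -43.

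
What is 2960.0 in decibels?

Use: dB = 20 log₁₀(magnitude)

dB = 20 log₁₀(2960.0) = 69.4 dB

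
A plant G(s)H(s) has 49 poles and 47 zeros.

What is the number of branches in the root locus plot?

Root locus has n branches where n = number of poles = 49.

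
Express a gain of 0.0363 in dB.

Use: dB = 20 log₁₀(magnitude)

dB = 20 log₁₀(0.0363) = -28.8 dB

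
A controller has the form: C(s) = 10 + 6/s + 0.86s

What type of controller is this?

This is a Proportional-Integral-Derivative (PID) controller.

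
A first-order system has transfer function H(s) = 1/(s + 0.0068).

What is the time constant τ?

For H(s) = 1/(s + 1/τ), the pole is at -1/τ = -0.0068, so τ = 1/0.0068 = 147.1 s.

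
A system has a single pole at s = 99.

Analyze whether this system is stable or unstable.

Pole at s = 99 is in the right half-plane. Unstable.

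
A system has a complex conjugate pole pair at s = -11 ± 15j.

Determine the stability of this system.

Real part of poles is -11 (< 0, left half-plane). Stable.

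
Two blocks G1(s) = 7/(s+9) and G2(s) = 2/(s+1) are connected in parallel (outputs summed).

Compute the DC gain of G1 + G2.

Parallel: G_eq = G1 + G2. DC gain = G1(0) + G2(0) = 7/9 + 2/1 = 0.7778 + 2 = 2.7778.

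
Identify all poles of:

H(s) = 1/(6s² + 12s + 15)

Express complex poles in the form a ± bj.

Discriminant = 12² - 4×6×15 = 144 - 360 = -216 < 0, so the poles are a complex conjugate pair s = (-12 ± j√216)/(2×6). Real part = -12/(2×6) = -12/12 = -1; imaginary part = ±√216/(2×6) ≈ 1.2247. Poles: s = -1 ± 1.2247j.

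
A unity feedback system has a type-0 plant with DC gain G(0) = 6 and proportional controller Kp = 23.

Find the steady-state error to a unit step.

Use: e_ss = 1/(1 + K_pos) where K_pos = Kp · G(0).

K_pos = Kp · G(0) = 23 × 6 = 138. e_ss = 1/(1 + 138) = 0.0072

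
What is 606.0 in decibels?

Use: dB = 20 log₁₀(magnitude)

dB = 20 log₁₀(606.0) = 55.6 dB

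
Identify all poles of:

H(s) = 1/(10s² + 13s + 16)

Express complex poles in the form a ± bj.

Discriminant = 13² - 4×10×16 = 169 - 640 = -471 < 0, so the poles are a complex conjugate pair s = (-13 ± j√471)/(2×10). Real part = -13/(2×10) = -13/20 = -0.65; imaginary part = ±√471/(2×10) ≈ 1.0851. Poles: s = -0.65 ± 1.0851j.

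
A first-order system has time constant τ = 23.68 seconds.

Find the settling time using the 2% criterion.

For first-order system, 2% settling time ≈ 4τ = 4 × 23.68 = 94.72 s.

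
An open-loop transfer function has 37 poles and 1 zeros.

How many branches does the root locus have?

Root locus has n branches where n = number of poles = 37.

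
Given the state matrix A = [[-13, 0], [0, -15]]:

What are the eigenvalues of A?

For diagonal matrix, eigenvalues are diagonal entries: λ₁ = -13, λ₂ = -15.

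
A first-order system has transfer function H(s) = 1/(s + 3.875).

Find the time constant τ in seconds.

For H(s) = 1/(s + 1/τ), the pole is at -1/τ = -3.875, so τ = 1/3.875 = 0.2581 s.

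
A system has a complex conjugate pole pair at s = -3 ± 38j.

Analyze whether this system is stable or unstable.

Real part of poles is -3 (< 0, left half-plane). Stable.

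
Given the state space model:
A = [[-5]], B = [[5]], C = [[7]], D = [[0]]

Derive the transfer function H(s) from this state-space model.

(sI - A)⁻¹ = 1/(s + 5). H(s) = 7 × 5/(s + 5) + 0 = 35/(s + 5).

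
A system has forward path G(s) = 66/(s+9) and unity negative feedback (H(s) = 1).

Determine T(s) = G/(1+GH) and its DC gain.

T(s) = G/(1+GH) = [66/(s+9)] / [1 + 66/(s+9)] = 66/(s+9+66) = 66/(s+75). DC gain = 66/75 = 0.88.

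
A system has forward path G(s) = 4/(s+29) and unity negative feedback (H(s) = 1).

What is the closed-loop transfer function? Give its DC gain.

T(s) = G/(1+GH) = [4/(s+29)] / [1 + 4/(s+29)] = 4/(s+29+4) = 4/(s+33). DC gain = 4/33 = 0.1212.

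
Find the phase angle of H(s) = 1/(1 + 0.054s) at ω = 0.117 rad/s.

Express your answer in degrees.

Phase = -arctan(ωτ) = -arctan(0.117 × 0.054) = -0.4°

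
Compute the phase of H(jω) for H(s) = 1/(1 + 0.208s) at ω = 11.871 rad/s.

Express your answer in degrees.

Phase = -arctan(ωτ) = -arctan(11.871 × 0.208) = -68.0°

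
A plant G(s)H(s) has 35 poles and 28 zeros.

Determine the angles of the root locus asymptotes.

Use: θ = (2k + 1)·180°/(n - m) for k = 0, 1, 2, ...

n - m = 35 - 28 = 7. Angles: θk = (2k + 1)·180°/7 = 25.71°, 77.14°, 128.57°, 180°, 231.43°, 282.86°, 334.29°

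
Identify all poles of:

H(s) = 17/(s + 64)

Pole is where denominator = 0: s + 64 = 0, so s = -64.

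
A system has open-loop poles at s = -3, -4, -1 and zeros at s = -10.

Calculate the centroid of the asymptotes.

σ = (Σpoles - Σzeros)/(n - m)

σ = (Σpoles - Σzeros)/(n - m) = (-8 - (-10))/(3 - 1) = 2/2 = 1.0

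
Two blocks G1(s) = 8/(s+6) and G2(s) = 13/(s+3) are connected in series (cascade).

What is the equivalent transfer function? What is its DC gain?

Series: multiply transfer functions. G_eq = 8/(s+6) × 13/(s+3) = 104/((s+6)(s+3)). DC gain = 104/(6×3) = 5.7778.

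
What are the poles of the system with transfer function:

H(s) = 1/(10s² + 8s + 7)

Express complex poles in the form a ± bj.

Discriminant = 8² - 4×10×7 = 64 - 280 = -216 < 0, so the poles are a complex conjugate pair s = (-8 ± j√216)/(2×10). Real part = -8/(2×10) = -8/20 = -0.4; imaginary part = ±√216/(2×10) ≈ 0.7348. Poles: s = -0.4 ± 0.7348j.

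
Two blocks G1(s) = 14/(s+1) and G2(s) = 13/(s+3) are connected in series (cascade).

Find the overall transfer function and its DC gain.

Series: multiply transfer functions. G_eq = 14/(s+1) × 13/(s+3) = 182/((s+1)(s+3)). DC gain = 182/(1×3) = 60.6667.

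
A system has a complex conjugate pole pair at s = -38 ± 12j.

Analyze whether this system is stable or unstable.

Real part of poles is -38 (< 0, left half-plane). Stable.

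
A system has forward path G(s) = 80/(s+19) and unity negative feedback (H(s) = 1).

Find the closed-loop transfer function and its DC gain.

T(s) = G/(1+GH) = [80/(s+19)] / [1 + 80/(s+19)] = 80/(s+19+80) = 80/(s+99). DC gain = 80/99 = 0.8081.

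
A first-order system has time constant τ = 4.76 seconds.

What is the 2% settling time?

For first-order system, 2% settling time ≈ 4τ = 4 × 4.76 = 19.04 s.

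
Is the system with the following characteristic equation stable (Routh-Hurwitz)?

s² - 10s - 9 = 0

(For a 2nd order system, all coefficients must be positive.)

Coefficients: 1, -10, -9. b=-10, c=-9 not positive, so system is unstable.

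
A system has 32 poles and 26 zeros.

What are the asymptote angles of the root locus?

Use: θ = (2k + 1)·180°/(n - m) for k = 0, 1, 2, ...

n - m = 32 - 26 = 6. Angles: θk = (2k + 1)·180°/6 = 30°, 90°, 150°, 210°, 270°, 330°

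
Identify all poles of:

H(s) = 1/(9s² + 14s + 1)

Discriminant = 14² - 4×9×1 = 196 - 36 = 160 > 0, so two distinct real poles. Using quadratic formula: s = (-14 ± √160)/(2×9) = (-14 ± √160)/18, with √160 ≈ 12.6491. s₁ ≈ -0.0750, s₂ ≈ -1.4805. Poles: s₁ = -0.0750, s₂ = -1.4805.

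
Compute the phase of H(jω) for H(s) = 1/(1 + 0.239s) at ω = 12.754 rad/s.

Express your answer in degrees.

Phase = -arctan(ωτ) = -arctan(12.754 × 0.239) = -71.8°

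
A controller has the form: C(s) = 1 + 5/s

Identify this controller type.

This is a Proportional-Integral (PI) controller.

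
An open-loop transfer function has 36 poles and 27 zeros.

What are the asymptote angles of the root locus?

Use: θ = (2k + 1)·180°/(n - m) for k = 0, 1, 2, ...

n - m = 36 - 27 = 9. Angles: θk = (2k + 1)·180°/9 = 20°, 60°, 100°, 140°, 180°, 220°, 260°, 300°, 340°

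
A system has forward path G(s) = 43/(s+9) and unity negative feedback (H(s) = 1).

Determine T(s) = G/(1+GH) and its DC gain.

T(s) = G/(1+GH) = [43/(s+9)] / [1 + 43/(s+9)] = 43/(s+9+43) = 43/(s+52). DC gain = 43/52 = 0.8269.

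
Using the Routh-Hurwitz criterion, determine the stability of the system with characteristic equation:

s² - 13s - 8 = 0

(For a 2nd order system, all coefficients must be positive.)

Coefficients: 1, -13, -8. b=-13, c=-8 not positive, so system is unstable.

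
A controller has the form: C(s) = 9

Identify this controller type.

This is a Proportional (P) controller.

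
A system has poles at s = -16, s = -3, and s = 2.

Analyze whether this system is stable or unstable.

Pole(s) at s = 2 are not in the left half-plane. System is unstable.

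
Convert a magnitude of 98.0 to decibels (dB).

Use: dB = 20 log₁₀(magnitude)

dB = 20 log₁₀(98.0) = 39.8 dB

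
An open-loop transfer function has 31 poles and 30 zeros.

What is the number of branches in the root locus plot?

Root locus has n branches where n = number of poles = 31.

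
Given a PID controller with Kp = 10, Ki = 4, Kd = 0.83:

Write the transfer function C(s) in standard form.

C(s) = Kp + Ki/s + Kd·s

Substituting values: C(s) = 10 + 4/s + 0.83s = (0.83s² + 10s + 4)/s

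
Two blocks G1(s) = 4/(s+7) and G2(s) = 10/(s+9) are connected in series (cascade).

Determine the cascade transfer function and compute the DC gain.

Series: multiply transfer functions. G_eq = 4/(s+7) × 10/(s+9) = 40/((s+7)(s+9)). DC gain = 40/(7×9) = 0.6349.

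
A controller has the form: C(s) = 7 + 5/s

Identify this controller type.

This is a Proportional-Integral (PI) controller.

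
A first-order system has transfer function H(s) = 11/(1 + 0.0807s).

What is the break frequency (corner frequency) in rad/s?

Corner frequency = 1/τ = 1/0.0807 = 12.392 rad/s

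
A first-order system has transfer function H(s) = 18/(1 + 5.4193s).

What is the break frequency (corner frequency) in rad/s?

Corner frequency = 1/τ = 1/5.4193 = 0.185 rad/s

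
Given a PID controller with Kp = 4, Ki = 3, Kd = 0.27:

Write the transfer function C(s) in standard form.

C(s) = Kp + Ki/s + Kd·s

Substituting values: C(s) = 4 + 3/s + 0.27s = (0.27s² + 4s + 3)/s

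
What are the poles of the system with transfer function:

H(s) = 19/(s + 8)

Pole is where denominator = 0: s + 8 = 0, so s = -8.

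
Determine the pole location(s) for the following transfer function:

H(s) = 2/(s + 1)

Pole is where denominator = 0: s + 1 = 0, so s = -1.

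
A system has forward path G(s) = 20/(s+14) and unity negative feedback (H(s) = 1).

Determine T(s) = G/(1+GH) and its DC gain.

T(s) = G/(1+GH) = [20/(s+14)] / [1 + 20/(s+14)] = 20/(s+14+20) = 20/(s+34). DC gain = 20/34 = 0.5882.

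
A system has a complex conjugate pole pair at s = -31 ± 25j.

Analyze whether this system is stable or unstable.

Real part of poles is -31 (< 0, left half-plane). Stable.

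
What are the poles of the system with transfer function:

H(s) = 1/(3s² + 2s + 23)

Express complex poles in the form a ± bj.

Discriminant = 2² - 4×3×23 = 4 - 276 = -272 < 0, so the poles are a complex conjugate pair s = (-2 ± j√272)/(2×3). Real part = -2/(2×3) = -2/6 ≈ -0.3333; imaginary part = ±√272/(2×3) ≈ 2.7487. Poles: s = -0.3333 ± 2.7487j.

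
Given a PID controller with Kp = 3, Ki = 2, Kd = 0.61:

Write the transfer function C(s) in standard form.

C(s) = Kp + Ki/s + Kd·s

Substituting values: C(s) = 3 + 2/s + 0.61s = (0.61s² + 3s + 2)/s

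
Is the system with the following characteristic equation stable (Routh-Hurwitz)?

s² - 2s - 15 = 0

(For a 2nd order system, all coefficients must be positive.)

Coefficients: 1, -2, -15. b=-2, c=-15 not positive, so system is unstable.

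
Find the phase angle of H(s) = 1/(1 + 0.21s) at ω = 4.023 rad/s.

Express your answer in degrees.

Phase = -arctan(ωτ) = -arctan(4.023 × 0.21) = -40.2°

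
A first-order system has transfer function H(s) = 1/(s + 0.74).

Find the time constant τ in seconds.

For H(s) = 1/(s + 1/τ), the pole is at -1/τ = -0.74, so τ = 1/0.74 = 1.3514 s.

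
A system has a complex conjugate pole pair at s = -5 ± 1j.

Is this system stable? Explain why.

Real part of poles is -5 (< 0, left half-plane). Stable.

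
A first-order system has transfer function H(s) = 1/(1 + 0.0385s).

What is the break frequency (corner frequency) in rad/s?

Corner frequency = 1/τ = 1/0.0385 = 25.974 rad/s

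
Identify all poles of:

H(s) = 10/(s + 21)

Pole is where denominator = 0: s + 21 = 0, so s = -21.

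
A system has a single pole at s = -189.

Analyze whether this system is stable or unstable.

Pole at s = -189 is in the left half-plane. Stable.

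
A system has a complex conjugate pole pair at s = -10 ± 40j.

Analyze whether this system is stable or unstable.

Real part of poles is -10 (< 0, left half-plane). Stable.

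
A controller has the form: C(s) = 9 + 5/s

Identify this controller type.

This is a Proportional-Integral (PI) controller.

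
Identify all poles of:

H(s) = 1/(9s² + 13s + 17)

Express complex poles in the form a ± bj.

Discriminant = 13² - 4×9×17 = 169 - 612 = -443 < 0, so the poles are a complex conjugate pair s = (-13 ± j√443)/(2×9). Real part = -13/(2×9) = -13/18 ≈ -0.7222; imaginary part = ±√443/(2×9) ≈ 1.1693. Poles: s = -0.7222 ± 1.1693j.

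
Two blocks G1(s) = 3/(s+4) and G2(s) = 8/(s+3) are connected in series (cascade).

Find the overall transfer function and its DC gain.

Series: multiply transfer functions. G_eq = 3/(s+4) × 8/(s+3) = 24/((s+4)(s+3)). DC gain = 24/(4×3) = 2.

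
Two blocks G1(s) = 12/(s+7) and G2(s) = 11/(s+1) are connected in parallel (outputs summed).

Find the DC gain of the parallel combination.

Parallel: G_eq = G1 + G2. DC gain = G1(0) + G2(0) = 12/7 + 11/1 = 1.7143 + 11 = 12.7143.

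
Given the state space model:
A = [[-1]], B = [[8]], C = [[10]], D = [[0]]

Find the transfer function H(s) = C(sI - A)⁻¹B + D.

(sI - A)⁻¹ = 1/(s + 1). H(s) = 10 × 8/(s + 1) + 0 = 80/(s + 1).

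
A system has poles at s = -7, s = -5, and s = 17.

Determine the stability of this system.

Pole(s) at s = 17 are not in the left half-plane. System is unstable.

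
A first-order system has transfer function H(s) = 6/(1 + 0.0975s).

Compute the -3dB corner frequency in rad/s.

Corner frequency = 1/τ = 1/0.0975 = 10.256 rad/s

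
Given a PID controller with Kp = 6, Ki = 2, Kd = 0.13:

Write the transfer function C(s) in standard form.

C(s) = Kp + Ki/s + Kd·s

Substituting values: C(s) = 6 + 2/s + 0.13s = (0.13s² + 6s + 2)/s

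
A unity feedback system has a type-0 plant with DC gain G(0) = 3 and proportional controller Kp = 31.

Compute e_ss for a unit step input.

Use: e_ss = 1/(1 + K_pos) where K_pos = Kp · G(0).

K_pos = Kp · G(0) = 31 × 3 = 93. e_ss = 1/(1 + 93) = 0.0106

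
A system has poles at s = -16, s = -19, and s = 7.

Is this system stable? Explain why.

Pole(s) at s = 7 are not in the left half-plane. System is unstable.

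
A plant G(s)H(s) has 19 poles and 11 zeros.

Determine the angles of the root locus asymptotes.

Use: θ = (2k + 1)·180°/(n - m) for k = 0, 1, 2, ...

n - m = 19 - 11 = 8. Angles: θk = (2k + 1)·180°/8 = 22.5°, 67.5°, 112.5°, 157.5°, 202.5°, 247.5°, 292.5°, 337.5°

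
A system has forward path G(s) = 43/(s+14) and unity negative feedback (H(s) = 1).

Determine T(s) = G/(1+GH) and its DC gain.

T(s) = G/(1+GH) = [43/(s+14)] / [1 + 43/(s+14)] = 43/(s+14+43) = 43/(s+57). DC gain = 43/57 = 0.7544.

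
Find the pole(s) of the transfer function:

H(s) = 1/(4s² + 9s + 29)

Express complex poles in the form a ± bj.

Discriminant = 9² - 4×4×29 = 81 - 464 = -383 < 0, so the poles are a complex conjugate pair s = (-9 ± j√383)/(2×4). Real part = -9/(2×4) = -9/8 = -1.125; imaginary part = ±√383/(2×4) ≈ 2.4463. Poles: s = -1.125 ± 2.4463j.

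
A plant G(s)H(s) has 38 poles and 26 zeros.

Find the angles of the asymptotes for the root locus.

n - m = 38 - 26 = 12. Angles: θk = (2k + 1)·180°/12 = 15°, 45°, 75°, 105°, 135°, 165°, 195°, 225°, 255°, 285°, 315°, 345°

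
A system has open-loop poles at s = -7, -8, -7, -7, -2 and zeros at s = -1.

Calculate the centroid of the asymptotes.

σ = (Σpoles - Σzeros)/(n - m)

σ = (Σpoles - Σzeros)/(n - m) = (-31 - (-1))/(5 - 1) = -30/4 = -7.5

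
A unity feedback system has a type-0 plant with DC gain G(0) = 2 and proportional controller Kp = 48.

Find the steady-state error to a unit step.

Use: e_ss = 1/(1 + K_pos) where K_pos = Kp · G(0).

K_pos = Kp · G(0) = 48 × 2 = 96. e_ss = 1/(1 + 96) = 0.0103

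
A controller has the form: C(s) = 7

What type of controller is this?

This is a Proportional (P) controller.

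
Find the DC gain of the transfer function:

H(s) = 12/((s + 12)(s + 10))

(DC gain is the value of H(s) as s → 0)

DC gain = H(0) = 12/(12 × 10) = 12/120 = 0.1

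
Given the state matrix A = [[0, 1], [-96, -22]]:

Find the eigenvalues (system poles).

det(A - λI) = λ² - (-22)λ + 96 = (λ - (-16))(λ - (-6)). Eigenvalues: -16, -6.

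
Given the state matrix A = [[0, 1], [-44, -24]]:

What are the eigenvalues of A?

det(A - λI) = λ² - (-24)λ + 44 = (λ - (-2))(λ - (-22)). Eigenvalues: -2, -22.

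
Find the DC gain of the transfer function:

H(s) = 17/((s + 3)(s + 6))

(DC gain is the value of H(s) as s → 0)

DC gain = H(0) = 17/(3 × 6) = 17/18 = 0.9444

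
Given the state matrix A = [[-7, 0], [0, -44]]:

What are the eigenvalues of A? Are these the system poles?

For diagonal matrix, eigenvalues are diagonal entries: λ₁ = -7, λ₂ = -44. Eigenvalues of A = system poles.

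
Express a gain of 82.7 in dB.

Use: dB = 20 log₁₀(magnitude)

dB = 20 log₁₀(82.7) = 38.4 dB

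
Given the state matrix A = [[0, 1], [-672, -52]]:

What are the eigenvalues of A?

det(A - λI) = λ² - (-52)λ + 672 = (λ - (-24))(λ - (-28)). Eigenvalues: -24, -28.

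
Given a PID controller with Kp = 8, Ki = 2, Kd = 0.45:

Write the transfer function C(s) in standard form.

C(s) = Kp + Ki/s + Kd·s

Substituting values: C(s) = 8 + 2/s + 0.45s = (0.45s² + 8s + 2)/s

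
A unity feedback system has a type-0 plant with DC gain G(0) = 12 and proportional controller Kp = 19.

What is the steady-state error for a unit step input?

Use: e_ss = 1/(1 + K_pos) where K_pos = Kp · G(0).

K_pos = Kp · G(0) = 19 × 12 = 228. e_ss = 1/(1 + 228) = 0.0044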